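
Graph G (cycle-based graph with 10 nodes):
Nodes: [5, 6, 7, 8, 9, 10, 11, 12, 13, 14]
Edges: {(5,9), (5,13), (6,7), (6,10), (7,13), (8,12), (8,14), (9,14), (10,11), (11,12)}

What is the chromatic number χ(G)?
Clique number ω(G) = 2 (lower bound: χ ≥ ω).
The graph is bipartite (no odd cycle), so 2 colors suffice: χ(G) = 2.
A valid 2-coloring: color 1: [6, 8, 9, 11, 13]; color 2: [5, 7, 10, 12, 14].

χ(G) = 2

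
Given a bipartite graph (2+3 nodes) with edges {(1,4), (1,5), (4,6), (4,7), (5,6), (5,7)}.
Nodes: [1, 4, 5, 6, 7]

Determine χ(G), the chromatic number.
χ(G) = 2

Clique number ω(G) = 2 (lower bound: χ ≥ ω).
The graph is bipartite (no odd cycle), so 2 colors suffice: χ(G) = 2.
A valid 2-coloring: color 1: [4, 5]; color 2: [1, 6, 7].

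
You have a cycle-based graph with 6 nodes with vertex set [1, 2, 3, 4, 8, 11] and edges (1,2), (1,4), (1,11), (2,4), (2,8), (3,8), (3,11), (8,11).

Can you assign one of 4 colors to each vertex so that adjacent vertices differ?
Yes, G is 4-colorable

A valid 4-coloring: color 1: [1, 8]; color 2: [2, 11]; color 3: [3, 4].
(χ(G) = 3 ≤ 4.)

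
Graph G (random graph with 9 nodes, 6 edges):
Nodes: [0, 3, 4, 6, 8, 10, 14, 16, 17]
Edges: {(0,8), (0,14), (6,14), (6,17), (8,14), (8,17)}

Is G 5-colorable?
A valid 5-coloring: color 1: [3, 4, 10, 14, 16, 17]; color 2: [6, 8]; color 3: [0].
(χ(G) = 3 ≤ 5.)

Yes, G is 5-colorable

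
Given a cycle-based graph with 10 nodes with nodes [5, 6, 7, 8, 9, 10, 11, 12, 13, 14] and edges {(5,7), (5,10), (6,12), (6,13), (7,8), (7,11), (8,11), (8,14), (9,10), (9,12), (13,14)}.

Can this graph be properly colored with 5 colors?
A valid 5-coloring: color 1: [7, 10, 12, 13]; color 2: [5, 6, 8, 9]; color 3: [11, 14].
(χ(G) = 3 ≤ 5.)

Yes, G is 5-colorable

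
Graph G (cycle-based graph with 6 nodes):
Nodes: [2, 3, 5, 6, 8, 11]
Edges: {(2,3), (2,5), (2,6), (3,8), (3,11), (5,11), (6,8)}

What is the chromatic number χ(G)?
Clique number ω(G) = 2 (lower bound: χ ≥ ω).
The graph is bipartite (no odd cycle), so 2 colors suffice: χ(G) = 2.
A valid 2-coloring: color 1: [3, 5, 6]; color 2: [2, 8, 11].

χ(G) = 2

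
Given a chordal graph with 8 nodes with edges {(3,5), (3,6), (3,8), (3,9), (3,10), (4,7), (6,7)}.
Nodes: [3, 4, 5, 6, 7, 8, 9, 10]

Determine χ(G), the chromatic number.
Clique number ω(G) = 2 (lower bound: χ ≥ ω).
The graph is bipartite (no odd cycle), so 2 colors suffice: χ(G) = 2.
A valid 2-coloring: color 1: [3, 7]; color 2: [4, 5, 6, 8, 9, 10].

χ(G) = 2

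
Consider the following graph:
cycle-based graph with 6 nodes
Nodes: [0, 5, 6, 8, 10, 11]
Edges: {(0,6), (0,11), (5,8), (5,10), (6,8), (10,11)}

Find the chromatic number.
Clique number ω(G) = 2 (lower bound: χ ≥ ω).
The graph is bipartite (no odd cycle), so 2 colors suffice: χ(G) = 2.
A valid 2-coloring: color 1: [5, 6, 11]; color 2: [0, 8, 10].

χ(G) = 2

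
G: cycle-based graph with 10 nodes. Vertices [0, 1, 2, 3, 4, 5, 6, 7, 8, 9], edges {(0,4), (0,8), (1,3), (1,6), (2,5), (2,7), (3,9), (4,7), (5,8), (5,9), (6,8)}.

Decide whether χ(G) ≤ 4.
Yes, G is 4-colorable

A valid 4-coloring: color 1: [0, 3, 5, 6, 7]; color 2: [1, 2, 4, 8, 9].
(χ(G) = 2 ≤ 4.)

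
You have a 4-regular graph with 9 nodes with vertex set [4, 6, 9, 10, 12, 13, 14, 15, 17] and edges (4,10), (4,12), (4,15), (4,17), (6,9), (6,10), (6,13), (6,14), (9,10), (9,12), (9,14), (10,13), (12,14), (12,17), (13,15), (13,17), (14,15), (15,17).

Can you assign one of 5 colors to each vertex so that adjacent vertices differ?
Yes, G is 5-colorable

A valid 5-coloring: color 1: [10, 14, 17]; color 2: [4, 9, 13]; color 3: [6, 12, 15].
(χ(G) = 3 ≤ 5.)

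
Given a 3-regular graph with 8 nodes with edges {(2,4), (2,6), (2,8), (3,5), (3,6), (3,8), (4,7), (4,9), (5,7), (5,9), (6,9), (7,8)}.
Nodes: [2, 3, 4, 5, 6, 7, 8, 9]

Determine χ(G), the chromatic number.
Clique number ω(G) = 2 (lower bound: χ ≥ ω).
The graph is bipartite (no odd cycle), so 2 colors suffice: χ(G) = 2.
A valid 2-coloring: color 1: [2, 3, 7, 9]; color 2: [4, 5, 6, 8].

χ(G) = 2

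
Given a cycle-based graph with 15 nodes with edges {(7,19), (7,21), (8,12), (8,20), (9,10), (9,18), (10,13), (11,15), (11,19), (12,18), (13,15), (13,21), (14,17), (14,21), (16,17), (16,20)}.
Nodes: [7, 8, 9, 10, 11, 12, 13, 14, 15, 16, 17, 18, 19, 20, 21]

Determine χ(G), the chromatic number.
χ(G) = 3

Clique number ω(G) = 2 (lower bound: χ ≥ ω).
Odd cycle [12, 8, 20, 16, 17, 14, 21, 13, 10, 9, 18] needs 3 colors (χ ≥ 3).
The coloring below uses 3 colors, so χ(G) = 3.
A valid 3-coloring: color 1: [9, 12, 15, 17, 19, 20, 21]; color 2: [7, 8, 11, 13, 14, 16, 18]; color 3: [10].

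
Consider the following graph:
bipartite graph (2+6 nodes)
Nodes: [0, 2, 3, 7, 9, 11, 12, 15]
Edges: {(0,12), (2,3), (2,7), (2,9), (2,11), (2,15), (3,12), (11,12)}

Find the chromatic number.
χ(G) = 2

Clique number ω(G) = 2 (lower bound: χ ≥ ω).
The graph is bipartite (no odd cycle), so 2 colors suffice: χ(G) = 2.
A valid 2-coloring: color 1: [2, 12]; color 2: [0, 3, 7, 9, 11, 15].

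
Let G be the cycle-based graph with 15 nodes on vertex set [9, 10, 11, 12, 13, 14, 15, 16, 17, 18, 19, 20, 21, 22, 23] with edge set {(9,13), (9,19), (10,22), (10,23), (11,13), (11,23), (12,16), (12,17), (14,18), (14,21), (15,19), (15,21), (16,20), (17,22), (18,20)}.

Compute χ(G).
Clique number ω(G) = 2 (lower bound: χ ≥ ω).
Odd cycle [13, 11, 23, 10, 22, 17, 12, 16, 20, 18, 14, 21, 15, 19, 9] needs 3 colors (χ ≥ 3).
The coloring below uses 3 colors, so χ(G) = 3.
A valid 3-coloring: color 1: [12, 13, 14, 19, 20, 22, 23]; color 2: [9, 10, 11, 16, 17, 18, 21]; color 3: [15].

χ(G) = 3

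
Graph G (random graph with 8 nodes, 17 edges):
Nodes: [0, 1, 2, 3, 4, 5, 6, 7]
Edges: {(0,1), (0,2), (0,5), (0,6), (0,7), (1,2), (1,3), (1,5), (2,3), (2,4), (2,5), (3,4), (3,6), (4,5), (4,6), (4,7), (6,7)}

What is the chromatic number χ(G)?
χ(G) = 4

Clique number ω(G) = 4 (lower bound: χ ≥ ω).
The clique on [0, 1, 2, 5] has size 4, forcing χ ≥ 4, and the coloring below uses 4 colors, so χ(G) = 4.
A valid 4-coloring: color 1: [2, 6]; color 2: [0, 4]; color 3: [3, 5, 7]; color 4: [1].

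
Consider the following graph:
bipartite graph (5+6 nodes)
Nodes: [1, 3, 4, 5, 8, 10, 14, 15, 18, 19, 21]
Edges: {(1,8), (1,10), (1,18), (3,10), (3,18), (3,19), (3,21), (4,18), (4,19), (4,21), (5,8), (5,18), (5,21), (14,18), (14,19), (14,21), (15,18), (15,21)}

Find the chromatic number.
χ(G) = 2

Clique number ω(G) = 2 (lower bound: χ ≥ ω).
The graph is bipartite (no odd cycle), so 2 colors suffice: χ(G) = 2.
A valid 2-coloring: color 1: [8, 10, 18, 19, 21]; color 2: [1, 3, 4, 5, 14, 15].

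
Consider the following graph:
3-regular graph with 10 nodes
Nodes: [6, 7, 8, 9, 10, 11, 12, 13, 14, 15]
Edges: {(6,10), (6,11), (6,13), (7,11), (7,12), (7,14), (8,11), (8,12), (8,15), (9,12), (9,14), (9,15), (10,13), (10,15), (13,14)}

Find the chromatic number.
χ(G) = 3

Clique number ω(G) = 3 (lower bound: χ ≥ ω).
The clique on [6, 10, 13] has size 3, forcing χ ≥ 3, and the coloring below uses 3 colors, so χ(G) = 3.
A valid 3-coloring: color 1: [7, 8, 9, 10]; color 2: [6, 12, 14, 15]; color 3: [11, 13].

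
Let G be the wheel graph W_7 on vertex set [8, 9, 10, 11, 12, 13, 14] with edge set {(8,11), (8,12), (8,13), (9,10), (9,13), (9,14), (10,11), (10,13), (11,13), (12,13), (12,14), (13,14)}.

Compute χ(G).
Clique number ω(G) = 3 (lower bound: χ ≥ ω).
The clique on [8, 11, 13] has size 3, forcing χ ≥ 3, and the coloring below uses 3 colors, so χ(G) = 3.
A valid 3-coloring: color 1: [13]; color 2: [8, 10, 14]; color 3: [9, 11, 12].

χ(G) = 3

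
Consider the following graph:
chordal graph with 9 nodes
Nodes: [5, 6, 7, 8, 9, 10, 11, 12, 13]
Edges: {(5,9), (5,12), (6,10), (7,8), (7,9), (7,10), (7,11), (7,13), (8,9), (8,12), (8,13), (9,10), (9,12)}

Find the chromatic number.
χ(G) = 3

Clique number ω(G) = 3 (lower bound: χ ≥ ω).
The clique on [8, 9, 12] has size 3, forcing χ ≥ 3, and the coloring below uses 3 colors, so χ(G) = 3.
A valid 3-coloring: color 1: [6, 9, 11, 13]; color 2: [7, 12]; color 3: [5, 8, 10].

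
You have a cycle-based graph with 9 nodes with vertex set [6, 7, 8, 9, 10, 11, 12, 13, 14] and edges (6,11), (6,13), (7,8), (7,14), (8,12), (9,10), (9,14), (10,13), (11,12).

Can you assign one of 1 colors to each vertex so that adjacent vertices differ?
Edge (6,11) forces its endpoints to differ, so 1 color is not enough.

No, G is not 1-colorable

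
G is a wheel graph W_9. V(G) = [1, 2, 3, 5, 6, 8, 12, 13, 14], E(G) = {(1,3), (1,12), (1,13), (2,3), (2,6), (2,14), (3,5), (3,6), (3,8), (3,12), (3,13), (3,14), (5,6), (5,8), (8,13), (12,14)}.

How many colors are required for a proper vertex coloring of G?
Clique number ω(G) = 3 (lower bound: χ ≥ ω).
The clique on [1, 3, 12] has size 3, forcing χ ≥ 3, and the coloring below uses 3 colors, so χ(G) = 3.
A valid 3-coloring: color 1: [3]; color 2: [1, 6, 8, 14]; color 3: [2, 5, 12, 13].

χ(G) = 3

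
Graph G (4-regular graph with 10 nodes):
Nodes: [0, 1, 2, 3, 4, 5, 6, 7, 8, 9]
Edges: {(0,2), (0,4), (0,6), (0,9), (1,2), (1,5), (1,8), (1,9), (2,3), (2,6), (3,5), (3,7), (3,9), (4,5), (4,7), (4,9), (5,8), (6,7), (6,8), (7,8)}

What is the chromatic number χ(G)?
χ(G) = 3

Clique number ω(G) = 3 (lower bound: χ ≥ ω).
The clique on [0, 4, 9] has size 3, forcing χ ≥ 3, and the coloring below uses 3 colors, so χ(G) = 3.
A valid 3-coloring: color 1: [1, 3, 4, 6]; color 2: [0, 5, 7]; color 3: [2, 8, 9].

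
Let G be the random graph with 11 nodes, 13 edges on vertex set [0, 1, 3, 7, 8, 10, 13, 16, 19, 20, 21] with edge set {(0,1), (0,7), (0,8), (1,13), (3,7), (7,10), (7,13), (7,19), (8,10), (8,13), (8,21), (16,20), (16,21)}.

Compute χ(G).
χ(G) = 2

Clique number ω(G) = 2 (lower bound: χ ≥ ω).
The graph is bipartite (no odd cycle), so 2 colors suffice: χ(G) = 2.
A valid 2-coloring: color 1: [1, 7, 8, 16]; color 2: [0, 3, 10, 13, 19, 20, 21].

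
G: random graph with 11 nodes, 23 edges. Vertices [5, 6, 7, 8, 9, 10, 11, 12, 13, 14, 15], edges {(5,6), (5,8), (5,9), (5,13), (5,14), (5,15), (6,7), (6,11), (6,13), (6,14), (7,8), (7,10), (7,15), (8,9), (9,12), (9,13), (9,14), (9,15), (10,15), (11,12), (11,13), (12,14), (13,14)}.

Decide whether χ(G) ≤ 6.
Yes, G is 6-colorable

A valid 6-coloring: color 1: [6, 9, 10]; color 2: [5, 7, 11]; color 3: [8, 14, 15]; color 4: [12, 13].
(χ(G) = 4 ≤ 6.)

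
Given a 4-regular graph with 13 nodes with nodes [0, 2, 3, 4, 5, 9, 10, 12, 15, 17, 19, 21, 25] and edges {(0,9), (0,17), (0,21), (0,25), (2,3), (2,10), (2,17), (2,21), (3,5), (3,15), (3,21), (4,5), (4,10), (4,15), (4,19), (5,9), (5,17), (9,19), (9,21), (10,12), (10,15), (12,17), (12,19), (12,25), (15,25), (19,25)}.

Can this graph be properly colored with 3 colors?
Yes, G is 3-colorable

A valid 3-coloring: color 1: [0, 2, 5, 12, 15]; color 2: [10, 17, 19, 21]; color 3: [3, 4, 9, 25].
(χ(G) = 3 ≤ 3.)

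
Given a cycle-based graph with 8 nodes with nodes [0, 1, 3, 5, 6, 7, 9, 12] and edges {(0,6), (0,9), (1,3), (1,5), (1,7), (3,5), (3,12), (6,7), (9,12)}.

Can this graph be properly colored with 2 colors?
The clique on vertices [1, 3, 5] has size 3 > 2, so it alone needs 3 colors.

No, G is not 2-colorable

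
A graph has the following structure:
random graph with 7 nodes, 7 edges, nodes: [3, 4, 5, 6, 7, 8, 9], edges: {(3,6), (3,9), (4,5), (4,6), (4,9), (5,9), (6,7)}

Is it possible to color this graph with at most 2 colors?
No, G is not 2-colorable

The clique on vertices [4, 5, 9] has size 3 > 2, so it alone needs 3 colors.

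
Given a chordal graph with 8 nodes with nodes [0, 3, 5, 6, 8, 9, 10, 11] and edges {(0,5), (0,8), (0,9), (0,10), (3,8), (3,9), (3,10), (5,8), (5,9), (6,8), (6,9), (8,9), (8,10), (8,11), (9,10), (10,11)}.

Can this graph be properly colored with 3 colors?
The clique on vertices [0, 8, 9, 10] has size 4 > 3, so it alone needs 4 colors.

No, G is not 3-colorable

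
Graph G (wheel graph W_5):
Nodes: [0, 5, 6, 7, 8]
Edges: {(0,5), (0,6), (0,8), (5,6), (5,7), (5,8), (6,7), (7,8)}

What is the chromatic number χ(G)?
χ(G) = 3

Clique number ω(G) = 3 (lower bound: χ ≥ ω).
The clique on [0, 5, 8] has size 3, forcing χ ≥ 3, and the coloring below uses 3 colors, so χ(G) = 3.
A valid 3-coloring: color 1: [5]; color 2: [6, 8]; color 3: [0, 7].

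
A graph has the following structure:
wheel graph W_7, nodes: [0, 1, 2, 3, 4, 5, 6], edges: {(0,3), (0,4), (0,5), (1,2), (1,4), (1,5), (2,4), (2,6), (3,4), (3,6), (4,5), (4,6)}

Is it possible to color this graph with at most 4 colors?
Yes, G is 4-colorable

A valid 4-coloring: color 1: [4]; color 2: [0, 1, 6]; color 3: [2, 3, 5].
(χ(G) = 3 ≤ 4.)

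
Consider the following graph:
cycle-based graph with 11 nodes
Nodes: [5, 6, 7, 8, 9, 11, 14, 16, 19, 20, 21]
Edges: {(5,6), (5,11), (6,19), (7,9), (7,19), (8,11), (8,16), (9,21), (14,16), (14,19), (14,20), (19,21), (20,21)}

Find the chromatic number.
Clique number ω(G) = 2 (lower bound: χ ≥ ω).
Odd cycle [16, 8, 11, 5, 6, 19, 14] needs 3 colors (χ ≥ 3).
The coloring below uses 3 colors, so χ(G) = 3.
A valid 3-coloring: color 1: [9, 11, 16, 19, 20]; color 2: [5, 7, 8, 14, 21]; color 3: [6].

χ(G) = 3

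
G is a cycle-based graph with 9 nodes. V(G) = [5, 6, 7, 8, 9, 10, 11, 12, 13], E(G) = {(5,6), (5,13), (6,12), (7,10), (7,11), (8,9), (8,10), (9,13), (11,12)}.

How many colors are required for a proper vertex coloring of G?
χ(G) = 3

Clique number ω(G) = 2 (lower bound: χ ≥ ω).
Odd cycle [5, 6, 12, 11, 7, 10, 8, 9, 13] needs 3 colors (χ ≥ 3).
The coloring below uses 3 colors, so χ(G) = 3.
A valid 3-coloring: color 1: [5, 7, 9, 12]; color 2: [6, 10, 11, 13]; color 3: [8].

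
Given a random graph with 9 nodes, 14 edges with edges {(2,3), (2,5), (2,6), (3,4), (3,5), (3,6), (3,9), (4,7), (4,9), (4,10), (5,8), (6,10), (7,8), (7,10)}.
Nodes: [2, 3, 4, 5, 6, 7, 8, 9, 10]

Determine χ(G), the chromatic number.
χ(G) = 3

Clique number ω(G) = 3 (lower bound: χ ≥ ω).
The clique on [4, 7, 10] has size 3, forcing χ ≥ 3, and the coloring below uses 3 colors, so χ(G) = 3.
A valid 3-coloring: color 1: [3, 8, 10]; color 2: [2, 4]; color 3: [5, 6, 7, 9].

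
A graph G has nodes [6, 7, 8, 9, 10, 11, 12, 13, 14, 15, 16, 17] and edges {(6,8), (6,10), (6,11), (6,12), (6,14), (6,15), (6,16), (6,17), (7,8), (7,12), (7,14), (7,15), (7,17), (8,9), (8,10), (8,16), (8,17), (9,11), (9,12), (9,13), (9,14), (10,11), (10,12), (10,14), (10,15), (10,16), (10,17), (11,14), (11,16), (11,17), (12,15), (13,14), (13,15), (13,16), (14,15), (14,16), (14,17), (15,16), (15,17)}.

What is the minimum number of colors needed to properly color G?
Clique number ω(G) = 5 (lower bound: χ ≥ ω).
The clique on [6, 10, 11, 14, 16] has size 5, forcing χ ≥ 5, and the coloring below uses 5 colors, so χ(G) = 5.
A valid 5-coloring: color 1: [8, 12, 14]; color 2: [7, 10, 13]; color 3: [11, 15]; color 4: [6, 9]; color 5: [16, 17].

χ(G) = 5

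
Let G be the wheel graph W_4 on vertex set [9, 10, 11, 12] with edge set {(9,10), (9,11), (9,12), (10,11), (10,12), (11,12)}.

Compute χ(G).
Clique number ω(G) = 4 (lower bound: χ ≥ ω).
The clique on [9, 10, 11, 12] has size 4, forcing χ ≥ 4, and the coloring below uses 4 colors, so χ(G) = 4.
A valid 4-coloring: color 1: [12]; color 2: [9]; color 3: [11]; color 4: [10].

χ(G) = 4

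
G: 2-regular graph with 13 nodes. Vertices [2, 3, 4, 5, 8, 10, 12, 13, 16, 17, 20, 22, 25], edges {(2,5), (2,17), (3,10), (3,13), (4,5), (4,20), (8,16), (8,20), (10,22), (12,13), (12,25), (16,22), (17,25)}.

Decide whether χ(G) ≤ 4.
Yes, G is 4-colorable

A valid 4-coloring: color 1: [2, 10, 13, 16, 20, 25]; color 2: [3, 5, 8, 12, 17, 22]; color 3: [4].
(χ(G) = 3 ≤ 4.)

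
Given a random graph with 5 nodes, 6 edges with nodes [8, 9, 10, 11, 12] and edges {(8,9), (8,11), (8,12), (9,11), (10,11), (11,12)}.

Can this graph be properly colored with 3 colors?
Yes, G is 3-colorable

A valid 3-coloring: color 1: [11]; color 2: [8, 10]; color 3: [9, 12].
(χ(G) = 3 ≤ 3.)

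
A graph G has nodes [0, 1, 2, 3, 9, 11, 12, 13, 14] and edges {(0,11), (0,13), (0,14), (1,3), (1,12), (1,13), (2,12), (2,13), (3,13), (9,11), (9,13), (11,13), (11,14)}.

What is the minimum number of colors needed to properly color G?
χ(G) = 3

Clique number ω(G) = 3 (lower bound: χ ≥ ω).
The clique on [0, 11, 13] has size 3, forcing χ ≥ 3, and the coloring below uses 3 colors, so χ(G) = 3.
A valid 3-coloring: color 1: [12, 13, 14]; color 2: [1, 2, 11]; color 3: [0, 3, 9].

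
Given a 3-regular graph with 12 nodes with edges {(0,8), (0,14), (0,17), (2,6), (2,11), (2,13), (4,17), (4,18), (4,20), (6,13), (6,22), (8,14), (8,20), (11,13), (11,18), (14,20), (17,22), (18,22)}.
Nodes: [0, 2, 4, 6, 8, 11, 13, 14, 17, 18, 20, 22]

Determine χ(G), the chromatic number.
χ(G) = 3

Clique number ω(G) = 3 (lower bound: χ ≥ ω).
The clique on [0, 8, 14] has size 3, forcing χ ≥ 3, and the coloring below uses 3 colors, so χ(G) = 3.
A valid 3-coloring: color 1: [13, 14, 17, 18]; color 2: [0, 2, 20, 22]; color 3: [4, 6, 8, 11].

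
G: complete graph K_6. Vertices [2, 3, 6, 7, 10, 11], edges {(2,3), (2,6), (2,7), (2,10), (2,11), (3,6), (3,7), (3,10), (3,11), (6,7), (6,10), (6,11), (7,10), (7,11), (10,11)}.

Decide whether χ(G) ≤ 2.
No, G is not 2-colorable

The clique on vertices [2, 3, 6, 7, 10, 11] has size 6 > 2, so it alone needs 6 colors.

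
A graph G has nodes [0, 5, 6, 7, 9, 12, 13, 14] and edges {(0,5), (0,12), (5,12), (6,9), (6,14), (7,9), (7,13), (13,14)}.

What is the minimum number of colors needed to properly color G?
Clique number ω(G) = 3 (lower bound: χ ≥ ω).
The clique on [0, 5, 12] has size 3, forcing χ ≥ 3, and the coloring below uses 3 colors, so χ(G) = 3.
A valid 3-coloring: color 1: [5, 9, 13]; color 2: [6, 7, 12]; color 3: [0, 14].

χ(G) = 3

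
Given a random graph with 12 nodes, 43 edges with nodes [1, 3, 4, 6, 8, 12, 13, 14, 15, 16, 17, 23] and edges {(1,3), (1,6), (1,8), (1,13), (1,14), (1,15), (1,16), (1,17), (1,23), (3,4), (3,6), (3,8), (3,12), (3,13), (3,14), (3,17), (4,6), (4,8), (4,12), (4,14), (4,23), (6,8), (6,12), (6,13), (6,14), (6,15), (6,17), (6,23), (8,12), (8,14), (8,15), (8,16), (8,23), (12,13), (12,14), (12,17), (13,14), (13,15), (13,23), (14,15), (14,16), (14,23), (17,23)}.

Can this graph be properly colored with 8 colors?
A valid 8-coloring: color 1: [6, 16]; color 2: [14, 17]; color 3: [8, 13]; color 4: [1, 12]; color 5: [3, 15, 23]; color 6: [4].
(χ(G) = 6 ≤ 8.)

Yes, G is 8-colorable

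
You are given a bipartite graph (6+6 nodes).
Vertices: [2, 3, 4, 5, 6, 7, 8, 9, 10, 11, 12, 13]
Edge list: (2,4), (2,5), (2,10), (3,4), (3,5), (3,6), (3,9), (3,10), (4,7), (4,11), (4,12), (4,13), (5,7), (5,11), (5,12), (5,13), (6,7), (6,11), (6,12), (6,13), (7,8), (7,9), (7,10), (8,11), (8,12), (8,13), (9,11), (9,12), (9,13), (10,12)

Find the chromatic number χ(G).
Clique number ω(G) = 2 (lower bound: χ ≥ ω).
The graph is bipartite (no odd cycle), so 2 colors suffice: χ(G) = 2.
A valid 2-coloring: color 1: [2, 3, 7, 11, 12, 13]; color 2: [4, 5, 6, 8, 9, 10].

χ(G) = 2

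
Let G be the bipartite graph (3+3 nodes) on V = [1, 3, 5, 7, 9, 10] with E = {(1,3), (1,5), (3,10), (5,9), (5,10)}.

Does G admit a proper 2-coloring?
Yes, G is 2-colorable

A valid 2-coloring: color 1: [3, 5, 7]; color 2: [1, 9, 10].
(χ(G) = 2 ≤ 2.)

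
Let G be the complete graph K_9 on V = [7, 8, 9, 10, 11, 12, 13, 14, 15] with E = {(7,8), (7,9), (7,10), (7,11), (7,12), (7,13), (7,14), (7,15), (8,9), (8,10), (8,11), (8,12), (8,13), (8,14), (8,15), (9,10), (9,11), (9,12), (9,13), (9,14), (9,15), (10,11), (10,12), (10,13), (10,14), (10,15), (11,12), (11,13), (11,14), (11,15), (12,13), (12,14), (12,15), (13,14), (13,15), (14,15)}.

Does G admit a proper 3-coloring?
The clique on vertices [7, 8, 9, 10, 11, 12, 13, 14, 15] has size 9 > 3, so it alone needs 9 colors.

No, G is not 3-colorable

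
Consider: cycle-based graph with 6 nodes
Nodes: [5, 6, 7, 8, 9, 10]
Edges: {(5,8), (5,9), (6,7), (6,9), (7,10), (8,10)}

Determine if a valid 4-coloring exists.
Yes, G is 4-colorable

A valid 4-coloring: color 1: [5, 6, 10]; color 2: [7, 8, 9].
(χ(G) = 2 ≤ 4.)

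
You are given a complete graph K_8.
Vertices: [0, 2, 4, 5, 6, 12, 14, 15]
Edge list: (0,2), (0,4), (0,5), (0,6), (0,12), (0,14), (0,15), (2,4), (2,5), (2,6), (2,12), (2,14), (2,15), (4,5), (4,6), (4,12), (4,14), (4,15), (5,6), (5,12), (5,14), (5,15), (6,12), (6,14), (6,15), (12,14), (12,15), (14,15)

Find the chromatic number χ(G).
Clique number ω(G) = 8 (lower bound: χ ≥ ω).
The clique on [0, 2, 4, 5, 6, 12, 14, 15] has size 8, forcing χ ≥ 8, and the coloring below uses 8 colors, so χ(G) = 8.
A valid 8-coloring: color 1: [6]; color 2: [4]; color 3: [12]; color 4: [0]; color 5: [14]; color 6: [15]; color 7: [5]; color 8: [2].

χ(G) = 8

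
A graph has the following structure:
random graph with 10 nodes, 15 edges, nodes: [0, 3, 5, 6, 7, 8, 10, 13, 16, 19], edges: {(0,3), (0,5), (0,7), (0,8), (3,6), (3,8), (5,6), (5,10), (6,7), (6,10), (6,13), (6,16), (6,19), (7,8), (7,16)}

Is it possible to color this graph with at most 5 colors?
A valid 5-coloring: color 1: [0, 6]; color 2: [3, 5, 7, 13, 19]; color 3: [8, 10, 16].
(χ(G) = 3 ≤ 5.)

Yes, G is 5-colorable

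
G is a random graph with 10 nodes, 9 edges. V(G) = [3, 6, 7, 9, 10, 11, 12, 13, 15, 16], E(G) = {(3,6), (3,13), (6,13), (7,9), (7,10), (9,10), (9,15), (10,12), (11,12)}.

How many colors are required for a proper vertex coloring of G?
χ(G) = 3

Clique number ω(G) = 3 (lower bound: χ ≥ ω).
The clique on [3, 6, 13] has size 3, forcing χ ≥ 3, and the coloring below uses 3 colors, so χ(G) = 3.
A valid 3-coloring: color 1: [10, 11, 13, 15, 16]; color 2: [6, 9, 12]; color 3: [3, 7].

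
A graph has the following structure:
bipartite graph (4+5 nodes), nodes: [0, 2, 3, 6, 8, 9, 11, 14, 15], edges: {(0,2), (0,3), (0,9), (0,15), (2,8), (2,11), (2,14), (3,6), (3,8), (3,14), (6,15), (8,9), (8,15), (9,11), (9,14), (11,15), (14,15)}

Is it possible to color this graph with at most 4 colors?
Yes, G is 4-colorable

A valid 4-coloring: color 1: [2, 3, 9, 15]; color 2: [0, 6, 8, 11, 14].
(χ(G) = 2 ≤ 4.)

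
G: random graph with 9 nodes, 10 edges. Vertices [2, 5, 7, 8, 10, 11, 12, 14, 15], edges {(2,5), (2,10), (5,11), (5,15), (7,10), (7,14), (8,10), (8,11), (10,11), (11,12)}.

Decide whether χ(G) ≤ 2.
The clique on vertices [8, 10, 11] has size 3 > 2, so it alone needs 3 colors.

No, G is not 2-colorable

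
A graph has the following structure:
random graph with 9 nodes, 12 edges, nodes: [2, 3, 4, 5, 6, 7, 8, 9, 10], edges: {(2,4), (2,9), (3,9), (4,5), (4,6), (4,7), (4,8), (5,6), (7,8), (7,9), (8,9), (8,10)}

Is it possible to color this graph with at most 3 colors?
Yes, G is 3-colorable

A valid 3-coloring: color 1: [4, 9, 10]; color 2: [2, 3, 5, 8]; color 3: [6, 7].
(χ(G) = 3 ≤ 3.)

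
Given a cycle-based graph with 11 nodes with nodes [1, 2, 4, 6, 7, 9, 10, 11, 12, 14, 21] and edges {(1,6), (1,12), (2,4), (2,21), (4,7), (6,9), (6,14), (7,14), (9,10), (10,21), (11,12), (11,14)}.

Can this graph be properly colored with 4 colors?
A valid 4-coloring: color 1: [1, 4, 9, 14, 21]; color 2: [2, 6, 7, 10, 12]; color 3: [11].
(χ(G) = 3 ≤ 4.)

Yes, G is 4-colorable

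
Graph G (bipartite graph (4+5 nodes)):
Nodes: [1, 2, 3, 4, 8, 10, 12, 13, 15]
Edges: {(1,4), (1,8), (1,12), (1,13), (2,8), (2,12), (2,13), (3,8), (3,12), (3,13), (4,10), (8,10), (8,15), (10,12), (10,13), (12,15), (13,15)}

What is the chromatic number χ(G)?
χ(G) = 2

Clique number ω(G) = 2 (lower bound: χ ≥ ω).
The graph is bipartite (no odd cycle), so 2 colors suffice: χ(G) = 2.
A valid 2-coloring: color 1: [4, 8, 12, 13]; color 2: [1, 2, 3, 10, 15].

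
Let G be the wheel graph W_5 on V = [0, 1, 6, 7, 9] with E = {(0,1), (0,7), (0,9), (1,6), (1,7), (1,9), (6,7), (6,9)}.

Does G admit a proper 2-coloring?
The clique on vertices [0, 1, 9] has size 3 > 2, so it alone needs 3 colors.

No, G is not 2-colorable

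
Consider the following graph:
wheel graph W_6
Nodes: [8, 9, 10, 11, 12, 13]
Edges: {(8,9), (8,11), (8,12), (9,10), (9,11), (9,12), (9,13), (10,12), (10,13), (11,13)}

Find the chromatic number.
χ(G) = 4

Clique number ω(G) = 3 (lower bound: χ ≥ ω).
Odd cycle [12, 8, 11, 13, 10] needs 3 colors (χ ≥ 3).
Vertex 9 is adjacent to every vertex of [8, 10, 11, 12, 13], which already need 3 colors among themselves, so 9 needs a new color (χ ≥ 4).
The coloring below uses 4 colors, so χ(G) = 4.
A valid 4-coloring: color 1: [9]; color 2: [12, 13]; color 3: [8, 10]; color 4: [11].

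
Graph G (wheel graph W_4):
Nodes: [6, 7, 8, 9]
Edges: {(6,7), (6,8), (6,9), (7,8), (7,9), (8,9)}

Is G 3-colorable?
No, G is not 3-colorable

The clique on vertices [6, 7, 8, 9] has size 4 > 3, so it alone needs 4 colors.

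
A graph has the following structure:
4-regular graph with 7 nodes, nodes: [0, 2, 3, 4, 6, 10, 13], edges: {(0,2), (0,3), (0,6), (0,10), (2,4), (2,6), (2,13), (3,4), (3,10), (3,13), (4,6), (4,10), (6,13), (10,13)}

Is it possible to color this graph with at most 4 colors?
A valid 4-coloring: color 1: [0, 4, 13]; color 2: [2, 10]; color 3: [3, 6].
(χ(G) = 3 ≤ 4.)

Yes, G is 4-colorable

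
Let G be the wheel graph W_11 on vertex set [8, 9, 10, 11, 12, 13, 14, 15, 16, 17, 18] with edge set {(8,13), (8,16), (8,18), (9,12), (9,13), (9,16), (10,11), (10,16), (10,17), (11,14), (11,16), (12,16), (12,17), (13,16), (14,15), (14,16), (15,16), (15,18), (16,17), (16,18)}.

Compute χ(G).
Clique number ω(G) = 3 (lower bound: χ ≥ ω).
The clique on [8, 16, 18] has size 3, forcing χ ≥ 3, and the coloring below uses 3 colors, so χ(G) = 3.
A valid 3-coloring: color 1: [16]; color 2: [8, 9, 11, 15, 17]; color 3: [10, 12, 13, 14, 18].

χ(G) = 3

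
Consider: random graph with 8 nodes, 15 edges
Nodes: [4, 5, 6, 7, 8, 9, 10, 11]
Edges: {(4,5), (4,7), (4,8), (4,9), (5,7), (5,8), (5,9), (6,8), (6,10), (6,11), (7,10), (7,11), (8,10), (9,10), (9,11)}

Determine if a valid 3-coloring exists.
A valid 3-coloring: color 1: [7, 8, 9]; color 2: [5, 6]; color 3: [4, 10, 11].
(χ(G) = 3 ≤ 3.)

Yes, G is 3-colorable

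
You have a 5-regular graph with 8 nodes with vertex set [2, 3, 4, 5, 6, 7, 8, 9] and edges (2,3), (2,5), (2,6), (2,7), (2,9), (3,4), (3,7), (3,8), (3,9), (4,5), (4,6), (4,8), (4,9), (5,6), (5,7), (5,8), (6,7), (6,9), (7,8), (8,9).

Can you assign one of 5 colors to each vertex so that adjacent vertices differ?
A valid 5-coloring: color 1: [3, 5]; color 2: [6, 8]; color 3: [2, 4]; color 4: [7, 9].
(χ(G) = 4 ≤ 5.)

Yes, G is 5-colorable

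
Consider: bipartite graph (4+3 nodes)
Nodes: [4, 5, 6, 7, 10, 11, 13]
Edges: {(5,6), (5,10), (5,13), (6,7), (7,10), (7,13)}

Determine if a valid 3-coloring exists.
Yes, G is 3-colorable

A valid 3-coloring: color 1: [4, 5, 7, 11]; color 2: [6, 10, 13].
(χ(G) = 2 ≤ 3.)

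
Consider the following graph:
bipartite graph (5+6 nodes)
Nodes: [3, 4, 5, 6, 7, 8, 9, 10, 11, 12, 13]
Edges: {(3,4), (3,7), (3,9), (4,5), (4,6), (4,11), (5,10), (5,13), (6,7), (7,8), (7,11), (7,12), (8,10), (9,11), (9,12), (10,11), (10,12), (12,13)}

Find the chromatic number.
Clique number ω(G) = 2 (lower bound: χ ≥ ω).
The graph is bipartite (no odd cycle), so 2 colors suffice: χ(G) = 2.
A valid 2-coloring: color 1: [4, 7, 9, 10, 13]; color 2: [3, 5, 6, 8, 11, 12].

χ(G) = 2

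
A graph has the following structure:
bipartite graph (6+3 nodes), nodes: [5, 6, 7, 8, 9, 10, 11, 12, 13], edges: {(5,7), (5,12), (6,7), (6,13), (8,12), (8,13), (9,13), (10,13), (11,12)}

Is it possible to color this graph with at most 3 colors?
A valid 3-coloring: color 1: [7, 12, 13]; color 2: [5, 6, 8, 9, 10, 11].
(χ(G) = 2 ≤ 3.)

Yes, G is 3-colorable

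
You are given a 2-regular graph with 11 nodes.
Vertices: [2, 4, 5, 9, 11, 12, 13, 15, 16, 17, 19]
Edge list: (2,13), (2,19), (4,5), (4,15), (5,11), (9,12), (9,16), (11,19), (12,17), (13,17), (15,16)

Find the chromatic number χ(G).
χ(G) = 3

Clique number ω(G) = 2 (lower bound: χ ≥ ω).
Odd cycle [9, 16, 15, 4, 5, 11, 19, 2, 13, 17, 12] needs 3 colors (χ ≥ 3).
The coloring below uses 3 colors, so χ(G) = 3.
A valid 3-coloring: color 1: [5, 9, 15, 17, 19]; color 2: [4, 11, 12, 13, 16]; color 3: [2].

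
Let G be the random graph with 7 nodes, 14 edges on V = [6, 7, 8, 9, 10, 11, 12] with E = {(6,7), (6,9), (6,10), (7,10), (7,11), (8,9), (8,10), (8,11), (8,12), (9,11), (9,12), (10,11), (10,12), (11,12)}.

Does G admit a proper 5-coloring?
A valid 5-coloring: color 1: [9, 10]; color 2: [6, 11]; color 3: [7, 12]; color 4: [8].
(χ(G) = 4 ≤ 5.)

Yes, G is 5-colorable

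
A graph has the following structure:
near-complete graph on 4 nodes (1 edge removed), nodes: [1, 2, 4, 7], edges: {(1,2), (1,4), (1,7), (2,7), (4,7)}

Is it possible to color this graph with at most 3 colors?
Yes, G is 3-colorable

A valid 3-coloring: color 1: [7]; color 2: [1]; color 3: [2, 4].
(χ(G) = 3 ≤ 3.)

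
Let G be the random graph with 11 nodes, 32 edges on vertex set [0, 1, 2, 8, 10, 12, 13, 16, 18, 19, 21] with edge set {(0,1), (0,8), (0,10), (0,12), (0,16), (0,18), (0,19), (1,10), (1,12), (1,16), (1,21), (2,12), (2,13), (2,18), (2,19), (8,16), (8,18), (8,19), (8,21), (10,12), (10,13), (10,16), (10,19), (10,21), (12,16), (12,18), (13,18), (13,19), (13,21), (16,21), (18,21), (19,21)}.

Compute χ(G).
Clique number ω(G) = 5 (lower bound: χ ≥ ω).
The clique on [0, 1, 10, 12, 16] has size 5, forcing χ ≥ 5, and the coloring below uses 5 colors, so χ(G) = 5.
A valid 5-coloring: color 1: [0, 2, 21]; color 2: [10, 18]; color 3: [16, 19]; color 4: [8, 12, 13]; color 5: [1].

χ(G) = 5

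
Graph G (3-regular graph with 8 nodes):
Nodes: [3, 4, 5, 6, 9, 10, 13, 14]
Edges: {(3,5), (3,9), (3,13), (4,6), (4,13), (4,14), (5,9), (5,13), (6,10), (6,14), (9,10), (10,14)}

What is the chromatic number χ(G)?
χ(G) = 3

Clique number ω(G) = 3 (lower bound: χ ≥ ω).
The clique on [3, 5, 9] has size 3, forcing χ ≥ 3, and the coloring below uses 3 colors, so χ(G) = 3.
A valid 3-coloring: color 1: [6, 9, 13]; color 2: [4, 5, 10]; color 3: [3, 14].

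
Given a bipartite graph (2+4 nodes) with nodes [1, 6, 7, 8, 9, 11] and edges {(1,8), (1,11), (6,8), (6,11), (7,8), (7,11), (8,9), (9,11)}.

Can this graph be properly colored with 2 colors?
Yes, G is 2-colorable

A valid 2-coloring: color 1: [8, 11]; color 2: [1, 6, 7, 9].
(χ(G) = 2 ≤ 2.)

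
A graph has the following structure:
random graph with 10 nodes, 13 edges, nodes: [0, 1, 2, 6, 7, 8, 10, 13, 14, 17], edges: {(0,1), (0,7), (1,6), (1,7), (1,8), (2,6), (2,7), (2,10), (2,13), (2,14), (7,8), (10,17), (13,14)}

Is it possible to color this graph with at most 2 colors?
The clique on vertices [0, 1, 7] has size 3 > 2, so it alone needs 3 colors.

No, G is not 2-colorable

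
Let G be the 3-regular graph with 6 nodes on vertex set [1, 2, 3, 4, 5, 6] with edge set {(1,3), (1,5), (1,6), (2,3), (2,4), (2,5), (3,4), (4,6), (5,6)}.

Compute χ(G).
Clique number ω(G) = 3 (lower bound: χ ≥ ω).
The clique on [1, 5, 6] has size 3, forcing χ ≥ 3, and the coloring below uses 3 colors, so χ(G) = 3.
A valid 3-coloring: color 1: [3, 5]; color 2: [1, 4]; color 3: [2, 6].

χ(G) = 3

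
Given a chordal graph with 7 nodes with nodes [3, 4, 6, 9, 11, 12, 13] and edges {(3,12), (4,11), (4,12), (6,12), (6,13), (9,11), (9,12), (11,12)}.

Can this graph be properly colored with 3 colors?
A valid 3-coloring: color 1: [12, 13]; color 2: [3, 6, 11]; color 3: [4, 9].
(χ(G) = 3 ≤ 3.)

Yes, G is 3-colorable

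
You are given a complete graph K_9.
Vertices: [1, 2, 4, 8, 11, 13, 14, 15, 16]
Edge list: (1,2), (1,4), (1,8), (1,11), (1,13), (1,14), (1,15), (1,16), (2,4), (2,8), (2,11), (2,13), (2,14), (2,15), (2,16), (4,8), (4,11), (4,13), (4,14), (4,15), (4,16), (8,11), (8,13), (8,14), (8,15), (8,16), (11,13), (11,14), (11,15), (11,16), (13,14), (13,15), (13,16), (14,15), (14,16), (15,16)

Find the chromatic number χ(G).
Clique number ω(G) = 9 (lower bound: χ ≥ ω).
The clique on [1, 2, 4, 8, 11, 13, 14, 15, 16] has size 9, forcing χ ≥ 9, and the coloring below uses 9 colors, so χ(G) = 9.
A valid 9-coloring: color 1: [8]; color 2: [11]; color 3: [16]; color 4: [1]; color 5: [15]; color 6: [13]; color 7: [2]; color 8: [14]; color 9: [4].

χ(G) = 9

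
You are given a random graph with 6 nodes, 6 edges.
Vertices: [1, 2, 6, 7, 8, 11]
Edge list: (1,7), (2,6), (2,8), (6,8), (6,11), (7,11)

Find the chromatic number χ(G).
Clique number ω(G) = 3 (lower bound: χ ≥ ω).
The clique on [2, 6, 8] has size 3, forcing χ ≥ 3, and the coloring below uses 3 colors, so χ(G) = 3.
A valid 3-coloring: color 1: [6, 7]; color 2: [1, 2, 11]; color 3: [8].

χ(G) = 3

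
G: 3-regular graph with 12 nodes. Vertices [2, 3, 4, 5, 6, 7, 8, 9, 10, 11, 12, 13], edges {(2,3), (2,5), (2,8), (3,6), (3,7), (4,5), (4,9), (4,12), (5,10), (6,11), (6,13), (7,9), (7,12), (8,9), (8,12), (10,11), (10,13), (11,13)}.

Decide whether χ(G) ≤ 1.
No, G is not 1-colorable

The clique on vertices [6, 11, 13] has size 3 > 1, so it alone needs 3 colors.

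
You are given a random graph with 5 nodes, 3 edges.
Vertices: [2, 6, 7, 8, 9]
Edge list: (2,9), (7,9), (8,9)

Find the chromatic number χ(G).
χ(G) = 2

Clique number ω(G) = 2 (lower bound: χ ≥ ω).
The graph is bipartite (no odd cycle), so 2 colors suffice: χ(G) = 2.
A valid 2-coloring: color 1: [6, 9]; color 2: [2, 7, 8].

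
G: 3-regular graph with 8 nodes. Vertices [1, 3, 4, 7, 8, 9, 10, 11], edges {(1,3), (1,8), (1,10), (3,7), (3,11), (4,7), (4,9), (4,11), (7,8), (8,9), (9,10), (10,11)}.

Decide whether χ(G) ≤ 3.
A valid 3-coloring: color 1: [3, 4, 8, 10]; color 2: [1, 7, 9, 11].
(χ(G) = 2 ≤ 3.)

Yes, G is 3-colorable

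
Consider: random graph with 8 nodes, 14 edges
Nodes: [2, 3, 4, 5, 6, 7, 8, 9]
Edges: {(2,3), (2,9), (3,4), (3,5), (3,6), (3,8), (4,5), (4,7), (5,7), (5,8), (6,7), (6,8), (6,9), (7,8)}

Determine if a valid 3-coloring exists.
Yes, G is 3-colorable

A valid 3-coloring: color 1: [3, 7, 9]; color 2: [2, 5, 6]; color 3: [4, 8].
(χ(G) = 3 ≤ 3.)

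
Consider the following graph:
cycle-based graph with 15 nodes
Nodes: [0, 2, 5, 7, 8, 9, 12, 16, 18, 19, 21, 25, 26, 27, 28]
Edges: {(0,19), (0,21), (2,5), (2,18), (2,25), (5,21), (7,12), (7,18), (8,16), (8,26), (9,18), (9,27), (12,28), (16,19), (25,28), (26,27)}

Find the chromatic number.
Clique number ω(G) = 2 (lower bound: χ ≥ ω).
Odd cycle [27, 9, 18, 2, 5, 21, 0, 19, 16, 8, 26] needs 3 colors (χ ≥ 3).
The coloring below uses 3 colors, so χ(G) = 3.
A valid 3-coloring: color 1: [0, 5, 8, 12, 18, 25, 27]; color 2: [2, 7, 9, 19, 21, 26, 28]; color 3: [16].

χ(G) = 3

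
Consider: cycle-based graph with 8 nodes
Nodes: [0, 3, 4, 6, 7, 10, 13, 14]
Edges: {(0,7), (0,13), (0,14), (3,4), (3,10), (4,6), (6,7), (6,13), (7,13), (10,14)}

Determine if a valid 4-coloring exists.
A valid 4-coloring: color 1: [0, 6, 10]; color 2: [3, 13, 14]; color 3: [4, 7].
(χ(G) = 3 ≤ 4.)

Yes, G is 4-colorable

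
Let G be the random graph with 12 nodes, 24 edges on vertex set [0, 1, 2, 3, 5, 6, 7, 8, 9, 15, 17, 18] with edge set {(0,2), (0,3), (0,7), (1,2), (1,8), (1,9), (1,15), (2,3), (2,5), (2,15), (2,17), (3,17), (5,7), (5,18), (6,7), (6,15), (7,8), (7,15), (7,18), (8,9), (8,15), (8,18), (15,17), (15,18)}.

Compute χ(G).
χ(G) = 4

Clique number ω(G) = 4 (lower bound: χ ≥ ω).
The clique on [7, 8, 15, 18] has size 4, forcing χ ≥ 4, and the coloring below uses 4 colors, so χ(G) = 4.
A valid 4-coloring: color 1: [0, 5, 9, 15]; color 2: [2, 6, 8]; color 3: [1, 3, 7]; color 4: [17, 18].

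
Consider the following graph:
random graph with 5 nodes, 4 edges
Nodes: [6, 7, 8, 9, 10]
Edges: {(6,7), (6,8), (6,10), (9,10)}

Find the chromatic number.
χ(G) = 2

Clique number ω(G) = 2 (lower bound: χ ≥ ω).
The graph is bipartite (no odd cycle), so 2 colors suffice: χ(G) = 2.
A valid 2-coloring: color 1: [6, 9]; color 2: [7, 8, 10].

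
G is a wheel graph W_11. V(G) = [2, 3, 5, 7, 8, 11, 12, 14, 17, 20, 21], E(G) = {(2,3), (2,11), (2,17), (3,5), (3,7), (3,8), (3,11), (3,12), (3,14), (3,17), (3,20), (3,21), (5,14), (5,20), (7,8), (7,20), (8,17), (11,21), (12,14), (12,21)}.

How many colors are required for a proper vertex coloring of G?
Clique number ω(G) = 3 (lower bound: χ ≥ ω).
The clique on [2, 3, 17] has size 3, forcing χ ≥ 3, and the coloring below uses 3 colors, so χ(G) = 3.
A valid 3-coloring: color 1: [3]; color 2: [2, 8, 14, 20, 21]; color 3: [5, 7, 11, 12, 17].

χ(G) = 3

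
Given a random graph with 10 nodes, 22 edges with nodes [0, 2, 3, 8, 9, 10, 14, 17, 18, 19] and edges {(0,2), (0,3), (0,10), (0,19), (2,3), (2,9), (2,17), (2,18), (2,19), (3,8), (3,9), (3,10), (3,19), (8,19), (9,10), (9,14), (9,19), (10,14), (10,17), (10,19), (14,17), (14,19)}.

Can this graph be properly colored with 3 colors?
The clique on vertices [0, 2, 3, 19] has size 4 > 3, so it alone needs 4 colors.

No, G is not 3-colorable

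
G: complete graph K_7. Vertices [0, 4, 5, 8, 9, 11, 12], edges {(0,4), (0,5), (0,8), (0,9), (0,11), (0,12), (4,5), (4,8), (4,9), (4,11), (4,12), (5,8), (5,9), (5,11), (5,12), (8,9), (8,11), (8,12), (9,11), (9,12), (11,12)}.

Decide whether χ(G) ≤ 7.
A valid 7-coloring: color 1: [11]; color 2: [8]; color 3: [4]; color 4: [9]; color 5: [5]; color 6: [12]; color 7: [0].
(χ(G) = 7 ≤ 7.)

Yes, G is 7-colorable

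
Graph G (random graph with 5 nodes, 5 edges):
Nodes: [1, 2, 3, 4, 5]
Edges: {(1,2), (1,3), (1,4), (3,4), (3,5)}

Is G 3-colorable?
Yes, G is 3-colorable

A valid 3-coloring: color 1: [1, 5]; color 2: [2, 3]; color 3: [4].
(χ(G) = 3 ≤ 3.)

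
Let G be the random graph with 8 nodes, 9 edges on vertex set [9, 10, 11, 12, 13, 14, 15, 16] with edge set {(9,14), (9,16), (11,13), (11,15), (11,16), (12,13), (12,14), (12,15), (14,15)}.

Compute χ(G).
Clique number ω(G) = 3 (lower bound: χ ≥ ω).
The clique on [12, 14, 15] has size 3, forcing χ ≥ 3, and the coloring below uses 3 colors, so χ(G) = 3.
A valid 3-coloring: color 1: [9, 10, 11, 12]; color 2: [13, 14, 16]; color 3: [15].

χ(G) = 3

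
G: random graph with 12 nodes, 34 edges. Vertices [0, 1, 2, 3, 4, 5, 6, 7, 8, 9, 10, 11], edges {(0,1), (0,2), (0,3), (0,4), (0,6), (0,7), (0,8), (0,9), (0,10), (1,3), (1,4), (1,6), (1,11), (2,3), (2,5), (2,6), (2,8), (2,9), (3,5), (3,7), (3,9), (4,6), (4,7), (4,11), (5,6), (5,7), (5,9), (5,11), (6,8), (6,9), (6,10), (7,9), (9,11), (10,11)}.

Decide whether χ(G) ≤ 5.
Yes, G is 5-colorable

A valid 5-coloring: color 1: [0, 5]; color 2: [3, 6, 11]; color 3: [4, 8, 9, 10]; color 4: [1, 2, 7].
(χ(G) = 4 ≤ 5.)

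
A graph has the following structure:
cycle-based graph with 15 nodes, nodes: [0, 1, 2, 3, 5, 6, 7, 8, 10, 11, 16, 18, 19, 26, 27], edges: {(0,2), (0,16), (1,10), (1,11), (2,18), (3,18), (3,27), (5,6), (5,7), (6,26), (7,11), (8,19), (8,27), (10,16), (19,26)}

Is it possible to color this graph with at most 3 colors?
A valid 3-coloring: color 1: [1, 6, 7, 16, 18, 19, 27]; color 2: [2, 3, 5, 8, 10, 11, 26]; color 3: [0].
(χ(G) = 3 ≤ 3.)

Yes, G is 3-colorable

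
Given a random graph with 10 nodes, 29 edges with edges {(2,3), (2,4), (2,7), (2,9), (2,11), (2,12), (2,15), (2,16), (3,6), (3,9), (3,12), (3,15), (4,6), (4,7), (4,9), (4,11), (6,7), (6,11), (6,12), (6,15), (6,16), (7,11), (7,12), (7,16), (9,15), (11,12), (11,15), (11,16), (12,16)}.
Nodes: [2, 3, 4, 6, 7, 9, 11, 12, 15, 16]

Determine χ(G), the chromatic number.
Clique number ω(G) = 5 (lower bound: χ ≥ ω).
The clique on [2, 7, 11, 12, 16] has size 5, forcing χ ≥ 5, and the coloring below uses 5 colors, so χ(G) = 5.
A valid 5-coloring: color 1: [2, 6]; color 2: [3, 11]; color 3: [7, 9]; color 4: [4, 12, 15]; color 5: [16].

χ(G) = 5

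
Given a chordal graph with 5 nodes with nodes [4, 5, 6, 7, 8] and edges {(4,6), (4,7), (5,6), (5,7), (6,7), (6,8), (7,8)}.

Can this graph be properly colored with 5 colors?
Yes, G is 5-colorable

A valid 5-coloring: color 1: [6]; color 2: [7]; color 3: [4, 5, 8].
(χ(G) = 3 ≤ 5.)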